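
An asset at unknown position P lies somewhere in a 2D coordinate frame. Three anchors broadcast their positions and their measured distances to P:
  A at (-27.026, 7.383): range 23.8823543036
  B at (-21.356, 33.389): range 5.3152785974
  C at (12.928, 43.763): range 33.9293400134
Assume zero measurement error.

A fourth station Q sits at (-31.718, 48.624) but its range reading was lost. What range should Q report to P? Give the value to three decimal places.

23.705

eq1: (x + 27.026)² + (y − 7.383)² = 23.8823543036²
eq2: (x + 21.356)² + (y − 33.389)² = 5.3152785974²
eq3: (x − 12.928)² + (y − 43.763)² = 33.9293400134²
eq1−eq2, eq1−eq3 (x²,y² cancel):
  11.340·x + 52.012·y = 1328.105353
  79.908·x + 72.760·y = 716.586721
det = 11.340·72.760 − 52.012·79.908 = -3331.076496
x = (1328.105353·72.760 − 52.012·716.586721) / -3331.076496 = -17.820617
y = (11.340·716.586721 − 1328.105353·79.908) / -3331.076496 = 29.419964
|P − Q| = √((-17.820617 − -31.718)² + (29.419964 − 48.624)²) = 23.705111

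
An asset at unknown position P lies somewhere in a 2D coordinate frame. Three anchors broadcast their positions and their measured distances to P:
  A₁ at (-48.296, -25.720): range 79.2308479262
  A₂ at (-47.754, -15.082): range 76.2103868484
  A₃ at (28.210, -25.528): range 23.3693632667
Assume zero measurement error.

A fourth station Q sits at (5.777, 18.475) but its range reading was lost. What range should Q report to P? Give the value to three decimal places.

29.867

eq1: (x + 48.296)² + (y + 25.720)² = 79.2308479262²
eq2: (x + 47.754)² + (y + 15.082)² = 76.2103868484²
eq3: (x − 28.210)² + (y + 25.528)² = 23.3693632667²
eq1−eq3, eq1−eq2 (x²,y² cancel):
  153.012·x + 0.384·y = 4184.860992
  1.084·x + 21.276·y = -16.606576
det = 153.012·21.276 − 0.384·1.084 = 3255.067056
x = (4184.860992·21.276 − 0.384·-16.606576) / 3255.067056 = 27.355344
y = (153.012·-16.606576 − 4184.860992·1.084) / 3255.067056 = -2.174270
|P − Q| = √((27.355344 − 5.777)² + (-2.174270 − 18.475)²) = 29.866658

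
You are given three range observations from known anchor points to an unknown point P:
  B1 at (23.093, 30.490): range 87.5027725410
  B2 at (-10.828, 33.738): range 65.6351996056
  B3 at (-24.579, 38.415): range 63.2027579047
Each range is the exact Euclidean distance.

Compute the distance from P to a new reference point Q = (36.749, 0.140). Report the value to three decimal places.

87.385

eq1: (x − 23.093)² + (y − 30.490)² = 87.5027725410²
eq2: (x + 10.828)² + (y − 33.738)² = 65.6351996056²
eq3: (x + 24.579)² + (y − 38.415)² = 63.2027579047²
eq3−eq2, eq3−eq1 (x²,y² cancel):
  27.502·x − 9.354·y = -1137.732059
  95.344·x − 15.850·y = -4279.059313
det = 27.502·-15.850 − -9.354·95.344 = 455.941076
x = (-1137.732059·-15.850 − -9.354·-4279.059313) / 455.941076 = -48.237083
y = (27.502·-4279.059313 − -1137.732059·95.344) / 455.941076 = -20.192881
|P − Q| = √((-48.237083 − 36.749)² + (-20.192881 − 0.140)²) = 87.384555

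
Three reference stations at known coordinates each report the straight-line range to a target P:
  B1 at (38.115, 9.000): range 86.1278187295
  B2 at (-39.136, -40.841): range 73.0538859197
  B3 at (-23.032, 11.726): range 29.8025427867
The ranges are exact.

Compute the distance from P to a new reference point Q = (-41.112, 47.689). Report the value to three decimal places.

16.151

eq1: (x − 38.115)² + (y − 9.000)² = 86.1278187295²
eq2: (x + 39.136)² + (y + 40.841)² = 73.0538859197²
eq3: (x + 23.032)² + (y − 11.726)² = 29.8025427867²
eq1−eq3, eq1−eq2 (x²,y² cancel):
  -122.294·x + 5.452·y = 5664.028478
  -154.502·x − 99.682·y = 3746.991463
det = -122.294·-99.682 − 5.452·-154.502 = 13032.855412
x = (5664.028478·-99.682 − 5.452·3746.991463) / 13032.855412 = -44.888880
y = (-122.294·3746.991463 − 5664.028478·-154.502) / 13032.855412 = 31.986018
|P − Q| = √((-44.888880 − -41.112)² + (31.986018 − 47.689)²) = 16.150803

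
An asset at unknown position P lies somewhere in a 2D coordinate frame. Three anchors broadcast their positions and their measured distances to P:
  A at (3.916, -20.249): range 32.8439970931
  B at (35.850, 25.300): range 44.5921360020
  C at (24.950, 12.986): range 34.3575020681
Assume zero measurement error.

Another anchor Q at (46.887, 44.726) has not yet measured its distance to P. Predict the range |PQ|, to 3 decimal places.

eq1: (x − 3.916)² + (y + 20.249)² = 32.8439970931²
eq2: (x − 35.850)² + (y − 25.300)² = 44.5921360020²
eq3: (x − 24.950)² + (y − 12.986)² = 34.3575020681²
eq3−eq1, eq3−eq2 (x²,y² cancel):
  -42.068·x − 66.470·y = -264.071836
  21.800·x + 24.628·y = 326.153159
det = -42.068·24.628 − -66.470·21.800 = 412.995296
x = (-264.071836·24.628 − -66.470·326.153159) / 412.995296 = 36.745792
y = (-42.068·326.153159 − -264.071836·21.800) / 412.995296 = -19.283138
|P − Q| = √((36.745792 − 46.887)² + (-19.283138 − 44.726)²) = 64.807513

64.808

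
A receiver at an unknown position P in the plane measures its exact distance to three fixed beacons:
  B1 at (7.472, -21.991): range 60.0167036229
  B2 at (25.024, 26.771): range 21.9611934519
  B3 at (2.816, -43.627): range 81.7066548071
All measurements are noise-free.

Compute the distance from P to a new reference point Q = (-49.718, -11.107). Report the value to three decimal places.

eq1: (x − 7.472)² + (y + 21.991)² = 60.0167036229²
eq2: (x − 25.024)² + (y − 26.771)² = 21.9611934519²
eq3: (x − 2.816)² + (y + 43.627)² = 81.7066548071²
eq3−eq2, eq3−eq1 (x²,y² cancel):
  44.416·x + 140.796·y = 5625.325454
  9.312·x + 43.272·y = 1702.162606
det = 44.416·43.272 − 140.796·9.312 = 610.876800
x = (5625.325454·43.272 − 140.796·1702.162606) / 610.876800 = 6.157374
y = (44.416·1702.162606 − 5625.325454·9.312) / 610.876800 = 38.011304
|P − Q| = √((6.157374 − -49.718)² + (38.011304 − -11.107)²) = 74.395330

74.395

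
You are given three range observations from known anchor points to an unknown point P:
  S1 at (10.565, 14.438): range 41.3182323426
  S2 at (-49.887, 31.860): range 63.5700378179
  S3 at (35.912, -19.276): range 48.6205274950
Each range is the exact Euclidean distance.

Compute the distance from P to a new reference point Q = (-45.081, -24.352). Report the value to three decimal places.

eq1: (x − 10.565)² + (y − 14.438)² = 41.3182323426²
eq2: (x + 49.887)² + (y − 31.860)² = 63.5700378179²
eq3: (x − 35.912)² + (y + 19.276)² = 48.6205274950²
eq3−eq2, eq3−eq1 (x²,y² cancel):
  -171.598·x + 102.272·y = 165.342435
  -50.694·x + 67.428·y = -684.401481
det = -171.598·67.428 − 102.272·-50.694 = -6385.933176
x = (165.342435·67.428 − 102.272·-684.401481) / -6385.933176 = -12.706650
y = (-171.598·-684.401481 − 165.342435·-50.694) / -6385.933176 = -19.703275
|P − Q| = √((-12.706650 − -45.081)² + (-19.703275 − -24.352)²) = 32.706409

32.706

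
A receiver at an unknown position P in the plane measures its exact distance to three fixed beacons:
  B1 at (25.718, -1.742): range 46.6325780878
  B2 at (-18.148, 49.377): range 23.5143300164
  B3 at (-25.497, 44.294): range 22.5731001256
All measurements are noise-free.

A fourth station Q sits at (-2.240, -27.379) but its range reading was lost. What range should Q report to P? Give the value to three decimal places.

eq1: (x − 25.718)² + (y + 1.742)² = 46.6325780878²
eq2: (x + 18.148)² + (y − 49.377)² = 23.5143300164²
eq3: (x + 25.497)² + (y − 44.294)² = 22.5731001256²
eq1−eq2, eq1−eq3 (x²,y² cancel):
  -87.732·x + 102.238·y = 3724.661568
  -102.430·x + 92.072·y = 3612.657847
det = -87.732·92.072 − 102.238·-102.430 = 2394.577636
x = (3724.661568·92.072 − 102.238·3612.657847) / 2394.577636 = -11.030702
y = (-87.732·3612.657847 − 3724.661568·-102.430) / 2394.577636 = 26.965668
|P − Q| = √((-11.030702 − -2.240)² + (26.965668 − -27.379)²) = 55.051062

55.051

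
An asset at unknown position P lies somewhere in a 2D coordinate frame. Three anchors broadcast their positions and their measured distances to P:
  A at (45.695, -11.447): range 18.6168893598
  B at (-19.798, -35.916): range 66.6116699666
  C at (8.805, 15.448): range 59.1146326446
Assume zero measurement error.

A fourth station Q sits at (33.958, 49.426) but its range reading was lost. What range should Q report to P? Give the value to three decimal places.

eq1: (x − 45.695)² + (y + 11.447)² = 18.6168893598²
eq2: (x + 19.798)² + (y + 35.916)² = 66.6116699666²
eq3: (x − 8.805)² + (y − 15.448)² = 59.1146326446²
eq3−eq1, eq3−eq2 (x²,y² cancel):
  73.780·x − 53.790·y = 5050.849328
  -57.206·x − 102.728·y = 423.176348
det = 73.780·-102.728 − -53.790·-57.206 = -10656.382580
x = (5050.849328·-102.728 − -53.790·423.176348) / -10656.382580 = 46.554353
y = (73.780·423.176348 − 5050.849328·-57.206) / -10656.382580 = -30.044045
|P − Q| = √((46.554353 − 33.958)² + (-30.044045 − 49.426)²) = 80.462141

80.462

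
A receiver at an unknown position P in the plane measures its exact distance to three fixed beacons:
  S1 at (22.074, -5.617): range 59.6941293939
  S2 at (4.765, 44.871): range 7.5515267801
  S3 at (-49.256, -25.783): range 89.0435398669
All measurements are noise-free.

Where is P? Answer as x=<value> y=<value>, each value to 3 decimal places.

eq1: (x − 22.074)² + (y + 5.617)² = 59.6941293939²
eq2: (x − 4.765)² + (y − 44.871)² = 7.5515267801²
eq3: (x + 49.256)² + (y + 25.783)² = 89.0435398669²
eq3−eq2, eq3−eq1 (x²,y² cancel):
  108.042·x + 141.308·y = 6816.921676
  142.660·x + 40.332·y = 1793.258448
det = 108.042·40.332 − 141.308·142.660 = -15801.449336
x = (6816.921676·40.332 − 141.308·1793.258448) / -15801.449336 = -1.363060
y = (108.042·1793.258448 − 6816.921676·142.660) / -15801.449336 = 49.283759

x=-1.363 y=49.284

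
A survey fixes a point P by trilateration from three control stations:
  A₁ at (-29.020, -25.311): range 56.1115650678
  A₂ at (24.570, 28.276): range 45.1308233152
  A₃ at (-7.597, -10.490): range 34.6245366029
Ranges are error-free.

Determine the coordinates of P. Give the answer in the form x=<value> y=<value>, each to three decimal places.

eq1: (x + 29.020)² + (y + 25.311)² = 56.1115650678²
eq2: (x − 24.570)² + (y − 28.276)² = 45.1308233152²
eq3: (x + 7.597)² + (y + 10.490)² = 34.6245366029²
eq1−eq2, eq1−eq3 (x²,y² cancel):
  107.180·x + 107.174·y = 1032.126476
  42.846·x + 29.642·y = 634.596587
det = 107.180·29.642 − 107.174·42.846 = -1414.947644
x = (1032.126476·29.642 − 107.174·634.596587) / -1414.947644 = 26.444768
y = (107.180·634.596587 − 1032.126476·42.846) / -1414.947644 = -16.815867

x=26.445 y=-16.816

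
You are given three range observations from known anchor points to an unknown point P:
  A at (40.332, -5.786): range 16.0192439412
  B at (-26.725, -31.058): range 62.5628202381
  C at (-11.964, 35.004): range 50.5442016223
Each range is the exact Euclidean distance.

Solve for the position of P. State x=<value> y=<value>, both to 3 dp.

x=26.360 y=2.049

eq1: (x − 40.332)² + (y + 5.786)² = 16.0192439412²
eq2: (x + 26.725)² + (y + 31.058)² = 62.5628202381²
eq3: (x + 11.964)² + (y − 35.004)² = 50.5442016223²
eq2−eq3, eq2−eq1 (x²,y² cancel):
  29.522·x + 132.124·y = 1048.982482
  134.114·x + 50.544·y = 3638.813331
det = 29.522·50.544 − 132.124·134.114 = -16227.518168
x = (1048.982482·50.544 − 132.124·3638.813331) / -16227.518168 = 26.359841
y = (29.522·3638.813331 − 1048.982482·134.114) / -16227.518168 = 2.049493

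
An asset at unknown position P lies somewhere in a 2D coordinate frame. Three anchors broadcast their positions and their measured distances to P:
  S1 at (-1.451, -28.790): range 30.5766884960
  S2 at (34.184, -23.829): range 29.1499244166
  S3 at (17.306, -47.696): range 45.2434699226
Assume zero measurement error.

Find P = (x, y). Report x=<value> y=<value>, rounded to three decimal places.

x=14.255 y=-2.556

eq1: (x + 1.451)² + (y + 28.790)² = 30.5766884960²
eq2: (x − 34.184)² + (y + 23.829)² = 29.1499244166²
eq3: (x − 17.306)² + (y + 47.696)² = 45.2434699226²
eq1−eq3, eq1−eq2 (x²,y² cancel):
  37.514·x − 37.812·y = 631.398860
  71.270·x + 9.922·y = 990.613382
det = 37.514·9.922 − -37.812·71.270 = 3067.075148
x = (631.398860·9.922 − -37.812·990.613382) / 3067.075148 = 14.255214
y = (37.514·990.613382 − 631.398860·71.270) / 3067.075148 = -2.555505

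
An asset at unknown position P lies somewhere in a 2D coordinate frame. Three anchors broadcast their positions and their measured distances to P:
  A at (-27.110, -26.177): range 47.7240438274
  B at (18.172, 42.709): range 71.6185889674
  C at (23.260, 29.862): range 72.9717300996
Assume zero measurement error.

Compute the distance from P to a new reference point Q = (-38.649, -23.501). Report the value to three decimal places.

eq1: (x + 27.110)² + (y + 26.177)² = 47.7240438274²
eq2: (x − 18.172)² + (y − 42.709)² = 71.6185889674²
eq3: (x − 23.260)² + (y − 29.862)² = 72.9717300996²
eq2−eq3, eq2−eq1 (x²,y² cancel):
  10.176·x − 25.694·y = -917.164729
  -90.564·x − 137.772·y = 2117.545090
det = 10.176·-137.772 − -25.694·-90.564 = -3728.919288
x = (-917.164729·-137.772 − -25.694·2117.545090) / -3728.919288 = -48.477269
y = (10.176·2117.545090 − -917.164729·-90.564) / -3728.919288 = 16.496460
|P − Q| = √((-48.477269 − -38.649)² + (16.496460 − -23.501)²) = 41.187276

41.187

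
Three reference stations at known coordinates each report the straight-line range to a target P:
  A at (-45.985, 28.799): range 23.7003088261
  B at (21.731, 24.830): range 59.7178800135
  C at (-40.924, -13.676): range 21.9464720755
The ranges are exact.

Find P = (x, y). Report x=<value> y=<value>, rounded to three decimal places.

x=-35.439 y=7.574

eq1: (x + 45.985)² + (y − 28.799)² = 23.7003088261²
eq2: (x − 21.731)² + (y − 24.830)² = 59.7178800135²
eq3: (x + 40.924)² + (y + 13.676)² = 21.9464720755²
eq1−eq3, eq1−eq2 (x²,y² cancel):
  10.122·x − 84.950·y = -1002.138872
  135.432·x − 7.938·y = -4859.757920
det = 10.122·-7.938 − -84.950·135.432 = 11424.599964
x = (-1002.138872·-7.938 − -84.950·-4859.757920) / 11424.599964 = -35.439443
y = (10.122·-4859.757920 − -1002.138872·135.432) / 11424.599964 = 7.574112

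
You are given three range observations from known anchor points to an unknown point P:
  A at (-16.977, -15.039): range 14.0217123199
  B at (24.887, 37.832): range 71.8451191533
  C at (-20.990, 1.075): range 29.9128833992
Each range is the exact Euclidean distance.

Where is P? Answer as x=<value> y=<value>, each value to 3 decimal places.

x=-8.175 y=-25.954

eq1: (x + 16.977)² + (y + 15.039)² = 14.0217123199²
eq2: (x − 24.887)² + (y − 37.832)² = 71.8451191533²
eq3: (x + 20.990)² + (y − 1.075)² = 29.9128833992²
eq3−eq2, eq3−eq1 (x²,y² cancel):
  91.754·x + 73.514·y = -2658.053285
  8.026·x − 32.228·y = 770.826502
det = 91.754·-32.228 − 73.514·8.026 = -3547.071276
x = (-2658.053285·-32.228 − 73.514·770.826502) / -3547.071276 = -8.174970
y = (91.754·770.826502 − -2658.053285·8.026) / -3547.071276 = -25.953792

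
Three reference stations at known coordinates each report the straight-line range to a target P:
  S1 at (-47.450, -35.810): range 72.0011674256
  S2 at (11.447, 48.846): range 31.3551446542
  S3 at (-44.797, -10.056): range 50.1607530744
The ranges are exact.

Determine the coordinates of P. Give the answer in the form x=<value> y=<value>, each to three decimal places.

eq1: (x + 47.450)² + (y + 35.810)² = 72.0011674256²
eq2: (x − 11.447)² + (y − 48.846)² = 31.3551446542²
eq3: (x + 44.797)² + (y + 10.056)² = 50.1607530744²
eq3−eq2, eq3−eq1 (x²,y² cancel):
  112.488·x + 117.804·y = 1942.027233
  -5.306·x − 51.508·y = -1242.102707
det = 112.488·-51.508 − 117.804·-5.306 = -5168.963880
x = (1942.027233·-51.508 − 117.804·-1242.102707) / -5168.963880 = -8.956288
y = (112.488·-1242.102707 − 1942.027233·-5.306) / -5168.963880 = 25.037368

x=-8.956 y=25.037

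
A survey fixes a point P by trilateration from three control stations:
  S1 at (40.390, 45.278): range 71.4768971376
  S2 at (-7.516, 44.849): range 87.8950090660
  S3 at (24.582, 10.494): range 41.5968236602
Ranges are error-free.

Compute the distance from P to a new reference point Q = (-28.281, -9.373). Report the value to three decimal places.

eq1: (x − 40.390)² + (y − 45.278)² = 71.4768971376²
eq2: (x + 7.516)² + (y − 44.849)² = 87.8950090660²
eq3: (x − 24.582)² + (y − 10.494)² = 41.5968236602²
eq3−eq1, eq3−eq2 (x²,y² cancel):
  31.616·x + 69.568·y = -411.600462
  -64.196·x + 68.710·y = -4641.712583
det = 31.616·68.710 − 69.568·-64.196 = 6638.322688
x = (-411.600462·68.710 − 69.568·-4641.712583) / 6638.322688 = 44.383741
y = (31.616·-4641.712583 − -411.600462·-64.196) / 6638.322688 = -26.087236
|P − Q| = √((44.383741 − -28.281)² + (-26.087236 − -9.373)²) = 74.562257

74.562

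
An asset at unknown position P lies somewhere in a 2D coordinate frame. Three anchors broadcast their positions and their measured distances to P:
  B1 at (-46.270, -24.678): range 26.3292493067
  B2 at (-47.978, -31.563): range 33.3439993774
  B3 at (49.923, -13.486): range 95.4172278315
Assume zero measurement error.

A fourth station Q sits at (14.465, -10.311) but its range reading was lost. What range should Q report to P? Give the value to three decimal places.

eq1: (x + 46.270)² + (y + 24.678)² = 26.3292493067²
eq2: (x + 47.978)² + (y + 31.563)² = 33.3439993774²
eq3: (x − 49.923)² + (y + 13.486)² = 95.4172278315²
eq3−eq2, eq3−eq1 (x²,y² cancel):
  -195.802·x − 36.154·y = 8616.558401
  -192.386·x − 22.384·y = 8486.956457
det = -195.802·-22.384 − -36.154·-192.386 = -2572.691476
x = (8616.558401·-22.384 − -36.154·8486.956457) / -2572.691476 = -44.297725
y = (-195.802·8486.956457 − 8616.558401·-192.386) / -2572.691476 = 1.577276
|P − Q| = √((-44.297725 − 14.465)² + (1.577276 − -10.311)²) = 59.953223

59.953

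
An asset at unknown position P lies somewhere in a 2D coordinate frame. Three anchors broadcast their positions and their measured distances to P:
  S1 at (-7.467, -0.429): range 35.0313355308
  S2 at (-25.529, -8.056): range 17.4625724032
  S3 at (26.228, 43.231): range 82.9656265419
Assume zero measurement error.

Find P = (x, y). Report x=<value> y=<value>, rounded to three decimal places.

eq1: (x + 7.467)² + (y + 0.429)² = 35.0313355308²
eq2: (x + 25.529)² + (y + 8.056)² = 17.4625724032²
eq3: (x − 26.228)² + (y − 43.231)² = 82.9656265419²
eq3−eq2, eq3−eq1 (x²,y² cancel):
  -103.514·x − 102.574·y = 4738.155385
  -67.390·x − 87.320·y = 3155.213503
det = -103.514·-87.320 − -102.574·-67.390 = 2126.380620
x = (4738.155385·-87.320 − -102.574·3155.213503) / 2126.380620 = -42.369112
y = (-103.514·3155.213503 − 4738.155385·-67.390) / 2126.380620 = -3.435170

x=-42.369 y=-3.435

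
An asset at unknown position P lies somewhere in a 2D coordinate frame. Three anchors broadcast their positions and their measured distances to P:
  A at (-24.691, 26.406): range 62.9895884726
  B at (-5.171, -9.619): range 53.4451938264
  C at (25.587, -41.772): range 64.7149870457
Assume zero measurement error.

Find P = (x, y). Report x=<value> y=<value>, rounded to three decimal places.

x=38.124 y=21.717

eq1: (x + 24.691)² + (y − 26.406)² = 62.9895884726²
eq2: (x + 5.171)² + (y + 9.619)² = 53.4451938264²
eq3: (x − 25.587)² + (y + 41.772)² = 64.7149870457²
eq2−eq3, eq2−eq1 (x²,y² cancel):
  61.516·x − 64.306·y = 948.689346
  -39.040·x + 72.050·y = 76.358402
det = 61.516·72.050 − -64.306·-39.040 = 1921.721560
x = (948.689346·72.050 − -64.306·76.358402) / 1921.721560 = 38.123822
y = (61.516·76.358402 − 948.689346·-39.040) / 1921.721560 = 21.717036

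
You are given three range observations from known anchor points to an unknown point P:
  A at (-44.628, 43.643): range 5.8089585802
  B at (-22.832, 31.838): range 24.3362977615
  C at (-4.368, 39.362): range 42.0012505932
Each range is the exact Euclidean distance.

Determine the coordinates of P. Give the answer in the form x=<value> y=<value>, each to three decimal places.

eq1: (x + 44.628)² + (y − 43.643)² = 5.8089585802²
eq2: (x + 22.832)² + (y − 31.838)² = 24.3362977615²
eq3: (x + 4.368)² + (y − 39.362)² = 42.0012505932²
eq2−eq1, eq2−eq3 (x²,y² cancel):
  -43.592·x + 23.610·y = 2919.922754
  36.928·x + 15.048·y = -1138.361663
det = -43.592·15.048 − 23.610·36.928 = -1527.842496
x = (2919.922754·15.048 − 23.610·-1138.361663) / -1527.842496 = -46.350142
y = (-43.592·-1138.361663 − 2919.922754·36.928) / -1527.842496 = 38.095187

x=-46.350 y=38.095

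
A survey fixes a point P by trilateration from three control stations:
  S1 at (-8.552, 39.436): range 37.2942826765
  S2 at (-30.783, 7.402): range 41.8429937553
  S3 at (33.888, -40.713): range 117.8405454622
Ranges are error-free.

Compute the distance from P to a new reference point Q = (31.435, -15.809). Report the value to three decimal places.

98.847

eq1: (x + 8.552)² + (y − 39.436)² = 37.2942826765²
eq2: (x + 30.783)² + (y − 7.402)² = 41.8429937553²
eq3: (x − 33.888)² + (y + 40.713)² = 117.8405454622²
eq3−eq2, eq3−eq1 (x²,y² cancel):
  -129.342·x + 96.230·y = 10331.995808
  -84.880·x + 160.298·y = 11317.920521
det = -129.342·160.298 − 96.230·-84.880 = -12565.261516
x = (10331.995808·160.298 − 96.230·11317.920521) / -12565.261516 = -45.130360
y = (-129.342·11317.920521 − 10331.995808·-84.880) / -12565.261516 = 46.708353
|P − Q| = √((-45.130360 − 31.435)² + (46.708353 − -15.809)²) = 98.846718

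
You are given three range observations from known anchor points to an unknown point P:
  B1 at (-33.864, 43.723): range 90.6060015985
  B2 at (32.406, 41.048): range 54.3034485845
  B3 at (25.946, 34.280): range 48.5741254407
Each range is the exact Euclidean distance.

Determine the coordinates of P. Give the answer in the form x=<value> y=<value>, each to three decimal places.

x=36.723 y=-13.084

eq1: (x + 33.864)² + (y − 43.723)² = 90.6060015985²
eq2: (x − 32.406)² + (y − 41.048)² = 54.3034485845²
eq3: (x − 25.946)² + (y − 34.280)² = 48.5741254407²
eq3−eq2, eq3−eq1 (x²,y² cancel):
  12.920·x + 13.536·y = 297.354958
  -119.620·x + 18.886·y = -4639.843954
det = 12.920·18.886 − 13.536·-119.620 = 1863.183440
x = (297.354958·18.886 − 13.536·-4639.843954) / 1863.183440 = 36.722511
y = (12.920·-4639.843954 − 297.354958·-119.620) / 1863.183440 = -13.083620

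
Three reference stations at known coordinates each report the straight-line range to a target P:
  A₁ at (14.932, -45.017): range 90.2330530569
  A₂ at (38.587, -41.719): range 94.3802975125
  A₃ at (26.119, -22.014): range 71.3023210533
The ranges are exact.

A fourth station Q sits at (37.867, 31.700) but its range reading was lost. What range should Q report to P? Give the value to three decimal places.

eq1: (x − 14.932)² + (y + 45.017)² = 90.2330530569²
eq2: (x − 38.587)² + (y + 41.719)² = 94.3802975125²
eq3: (x − 26.119)² + (y + 22.014)² = 71.3023210533²
eq1−eq2, eq1−eq3 (x²,y² cancel):
  47.310·x + 6.596·y = 214.299922
  22.374·x + 46.006·y = 1975.306320
det = 47.310·46.006 − 6.596·22.374 = 2028.964956
x = (214.299922·46.006 − 6.596·1975.306320) / 2028.964956 = -1.562392
y = (47.310·1975.306320 − 214.299922·22.374) / 2028.964956 = 43.695676
|P − Q| = √((-1.562392 − 37.867)² + (43.695676 − 31.700)²) = 41.213750

41.214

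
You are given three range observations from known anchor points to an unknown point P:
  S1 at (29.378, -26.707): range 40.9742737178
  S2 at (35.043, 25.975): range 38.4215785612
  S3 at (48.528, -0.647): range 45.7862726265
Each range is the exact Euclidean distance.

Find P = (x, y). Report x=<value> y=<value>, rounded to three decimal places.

eq1: (x − 29.378)² + (y + 26.707)² = 40.9742737178²
eq2: (x − 35.043)² + (y − 25.975)² = 38.4215785612²
eq3: (x − 48.528)² + (y + 0.647)² = 45.7862726265²
eq2−eq1, eq2−eq3 (x²,y² cancel):
  -11.330·x − 105.364·y = -529.055149
  26.970·x − 53.244·y = -167.492143
det = -11.330·-53.244 − -105.364·26.970 = 3444.921600
x = (-529.055149·-53.244 − -105.364·-167.492143) / 3444.921600 = 3.054168
y = (-11.330·-167.492143 − -529.055149·26.970) / 3444.921600 = 4.692793

x=3.054 y=4.693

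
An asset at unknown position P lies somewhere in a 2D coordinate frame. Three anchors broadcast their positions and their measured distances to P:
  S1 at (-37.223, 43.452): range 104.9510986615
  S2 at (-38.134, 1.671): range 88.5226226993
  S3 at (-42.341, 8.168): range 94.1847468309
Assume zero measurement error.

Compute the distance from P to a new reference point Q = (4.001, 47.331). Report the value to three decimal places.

eq1: (x + 37.223)² + (y − 43.452)² = 104.9510986615²
eq2: (x + 38.134)² + (y − 1.671)² = 88.5226226993²
eq3: (x + 42.341)² + (y − 8.168)² = 94.1847468309²
eq3−eq2, eq3−eq1 (x²,y² cancel):
  8.414·x − 12.994·y = 632.029498
  10.236·x + 70.568·y = -729.815047
det = 8.414·70.568 − -12.994·10.236 = 726.765736
x = (632.029498·70.568 − -12.994·-729.815047) / 726.765736 = 48.320716
y = (8.414·-729.815047 − 632.029498·10.236) / 726.765736 = -17.351008
|P − Q| = √((48.320716 − 4.001)² + (-17.351008 − 47.331)²) = 78.409179

78.409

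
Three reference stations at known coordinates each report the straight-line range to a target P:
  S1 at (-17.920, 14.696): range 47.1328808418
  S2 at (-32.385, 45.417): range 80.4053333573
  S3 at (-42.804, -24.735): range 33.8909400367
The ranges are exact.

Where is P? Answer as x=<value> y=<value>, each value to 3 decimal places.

x=-9.637 y=-31.703

eq1: (x + 17.920)² + (y − 14.696)² = 47.1328808418²
eq2: (x + 32.385)² + (y − 45.417)² = 80.4053333573²
eq3: (x + 42.804)² + (y + 24.735)² = 33.8909400367²
eq1−eq2, eq1−eq3 (x²,y² cancel):
  -28.930·x + 61.442·y = -1669.115878
  -49.768·x − 78.862·y = 2979.816465
det = -28.930·-78.862 − 61.442·-49.768 = 5339.323116
x = (-1669.115878·-78.862 − 61.442·2979.816465) / 5339.323116 = -9.637189
y = (-28.930·2979.816465 − -1669.115878·-49.768) / 5339.323116 = -31.703391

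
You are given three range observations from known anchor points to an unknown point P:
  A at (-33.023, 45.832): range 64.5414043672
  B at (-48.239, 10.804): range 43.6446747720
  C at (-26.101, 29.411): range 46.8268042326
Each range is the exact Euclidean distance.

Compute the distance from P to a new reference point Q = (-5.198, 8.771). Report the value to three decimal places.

eq1: (x + 33.023)² + (y − 45.832)² = 64.5414043672²
eq2: (x + 48.239)² + (y − 10.804)² = 43.6446747720²
eq3: (x + 26.101)² + (y − 29.411)² = 46.8268042326²
eq1−eq2, eq1−eq3 (x²,y² cancel):
  -30.432·x − 70.056·y = 1513.372026
  13.844·x − 32.842·y = 328.021652
det = -30.432·-32.842 − -70.056·13.844 = 1969.303008
x = (1513.372026·-32.842 − -70.056·328.021652) / 1969.303008 = -13.569410
y = (-30.432·328.021652 − 1513.372026·13.844) / 1969.303008 = -15.707830
|P − Q| = √((-13.569410 − -5.198)² + (-15.707830 − 8.771)²) = 25.870710

25.871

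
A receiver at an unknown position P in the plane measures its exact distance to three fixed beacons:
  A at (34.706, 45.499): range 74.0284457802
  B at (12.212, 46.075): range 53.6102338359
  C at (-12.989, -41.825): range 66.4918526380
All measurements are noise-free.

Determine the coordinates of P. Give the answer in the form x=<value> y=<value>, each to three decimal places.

x=-35.109 y=20.880

eq1: (x − 34.706)² + (y − 45.499)² = 74.0284457802²
eq2: (x − 12.212)² + (y − 46.075)² = 53.6102338359²
eq3: (x + 12.989)² + (y + 41.825)² = 66.4918526380²
eq2−eq3, eq2−eq1 (x²,y² cancel):
  -50.402·x − 175.800·y = -1901.103118
  44.988·x − 1.152·y = -1603.526745
det = -50.402·-1.152 − -175.800·44.988 = 7966.953504
x = (-1901.103118·-1.152 − -175.800·-1603.526745) / 7966.953504 = -35.108769
y = (-50.402·-1603.526745 − -1901.103118·44.988) / 7966.953504 = 20.879723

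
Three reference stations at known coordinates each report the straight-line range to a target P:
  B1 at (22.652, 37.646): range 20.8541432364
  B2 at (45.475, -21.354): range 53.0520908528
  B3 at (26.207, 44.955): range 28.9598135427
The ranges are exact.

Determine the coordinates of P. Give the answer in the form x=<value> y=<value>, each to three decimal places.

x=11.939 y=19.754

eq1: (x − 22.652)² + (y − 37.646)² = 20.8541432364²
eq2: (x − 45.475)² + (y + 21.354)² = 53.0520908528²
eq3: (x − 26.207)² + (y − 44.955)² = 28.9598135427²
eq2−eq3, eq2−eq1 (x²,y² cancel):
  -38.536·x + 132.618·y = 2159.643476
  -45.646·x + 118.000·y = 1785.994533
det = -38.536·118.000 − 132.618·-45.646 = 1506.233228
x = (2159.643476·118.000 − 132.618·1785.994533) / 1506.233228 = 11.938993
y = (-38.536·1785.994533 − 2159.643476·-45.646) / 1506.233228 = 19.753913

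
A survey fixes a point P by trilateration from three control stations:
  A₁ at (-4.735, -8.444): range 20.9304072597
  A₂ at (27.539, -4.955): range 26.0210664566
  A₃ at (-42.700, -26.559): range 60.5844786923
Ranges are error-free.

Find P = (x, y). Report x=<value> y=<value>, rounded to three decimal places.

eq1: (x + 4.735)² + (y + 8.444)² = 20.9304072597²
eq2: (x − 27.539)² + (y + 4.955)² = 26.0210664566²
eq3: (x + 42.700)² + (y + 26.559)² = 60.5844786923²
eq2−eq1, eq2−eq3 (x²,y² cancel):
  -64.548·x − 6.978·y = -450.213234
  -140.478·x − 43.208·y = -1247.661224
det = -64.548·-43.208 − -6.978·-140.478 = 1808.734500
x = (-450.213234·-43.208 − -6.978·-1247.661224) / 1808.734500 = 5.941521
y = (-64.548·-1247.661224 − -450.213234·-140.478) / 1808.734500 = 9.558607

x=5.942 y=9.559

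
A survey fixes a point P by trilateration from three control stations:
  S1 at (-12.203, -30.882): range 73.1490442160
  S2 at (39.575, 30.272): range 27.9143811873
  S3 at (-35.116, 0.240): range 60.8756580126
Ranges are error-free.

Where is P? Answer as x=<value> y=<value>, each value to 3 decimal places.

eq1: (x + 12.203)² + (y + 30.882)² = 73.1490442160²
eq2: (x − 39.575)² + (y − 30.272)² = 27.9143811873²
eq3: (x + 35.116)² + (y − 0.240)² = 60.8756580126²
eq1−eq2, eq1−eq3 (x²,y² cancel):
  103.556·x + 122.308·y = 5951.533469
  -45.826·x + 62.244·y = 1775.516854
det = 103.556·62.244 − 122.308·-45.826 = 12050.626072
x = (5951.533469·62.244 − 122.308·1775.516854) / 12050.626072 = 12.720280
y = (103.556·1775.516854 − 5951.533469·-45.826) / 12050.626072 = 37.890180

x=12.720 y=37.890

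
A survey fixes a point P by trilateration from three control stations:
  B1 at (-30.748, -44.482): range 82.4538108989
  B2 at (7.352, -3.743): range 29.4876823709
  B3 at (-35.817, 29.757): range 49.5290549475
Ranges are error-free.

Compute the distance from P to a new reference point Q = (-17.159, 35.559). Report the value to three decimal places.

eq1: (x + 30.748)² + (y + 44.482)² = 82.4538108989²
eq2: (x − 7.352)² + (y + 3.743)² = 29.4876823709²
eq3: (x + 35.817)² + (y − 29.757)² = 49.5290549475²
eq3−eq1, eq3−eq2 (x²,y² cancel):
  10.138·x − 148.478·y = -3589.752358
  86.338·x − 67.000·y = -516.670713
det = 10.138·-67.000 − -148.478·86.338 = 12140.047564
x = (-3589.752358·-67.000 − -148.478·-516.670713) / 12140.047564 = 13.492466
y = (10.138·-516.670713 − -3589.752358·86.338) / 12140.047564 = 25.098257
|P − Q| = √((13.492466 − -17.159)² + (25.098257 − 35.559)²) = 32.387335

32.387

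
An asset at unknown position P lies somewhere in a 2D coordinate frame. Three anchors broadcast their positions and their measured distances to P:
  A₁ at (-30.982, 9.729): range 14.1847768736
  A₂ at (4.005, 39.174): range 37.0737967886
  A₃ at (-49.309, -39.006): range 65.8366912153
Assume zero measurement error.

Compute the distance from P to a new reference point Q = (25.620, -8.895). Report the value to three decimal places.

64.341

eq1: (x + 30.982)² + (y − 9.729)² = 14.1847768736²
eq2: (x − 4.005)² + (y − 39.174)² = 37.0737967886²
eq3: (x + 49.309)² + (y + 39.006)² = 65.8366912153²
eq3−eq1, eq3−eq2 (x²,y² cancel):
  36.654·x + 97.470·y = 1234.954263
  106.628·x + 156.360·y = 557.800286
det = 36.654·156.360 − 97.470·106.628 = -4661.811720
x = (1234.954263·156.360 − 97.470·557.800286) / -4661.811720 = -29.758528
y = (36.654·557.800286 − 1234.954263·106.628) / -4661.811720 = 23.860915
|P − Q| = √((-29.758528 − 25.620)² + (23.860915 − -8.895)²) = 64.340744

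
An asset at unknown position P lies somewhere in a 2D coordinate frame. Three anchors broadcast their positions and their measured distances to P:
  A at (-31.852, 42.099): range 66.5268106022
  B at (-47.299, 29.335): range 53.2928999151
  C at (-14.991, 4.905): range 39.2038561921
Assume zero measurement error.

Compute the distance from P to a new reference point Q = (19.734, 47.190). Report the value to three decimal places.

93.870

eq1: (x + 31.852)² + (y − 42.099)² = 66.5268106022²
eq2: (x + 47.299)² + (y − 29.335)² = 53.2928999151²
eq3: (x + 14.991)² + (y − 4.905)² = 39.2038561921²
eq3−eq2, eq3−eq1 (x²,y² cancel):
  -64.616·x + 48.860·y = 1545.757679
  -33.722·x + 74.388·y = -350.787590
det = -64.616·74.388 − 48.860·-33.722 = -3158.998088
x = (1545.757679·74.388 − 48.860·-350.787590) / -3158.998088 = -41.825066
y = (-64.616·-350.787590 − 1545.757679·-33.722) / -3158.998088 = -23.676029
|P − Q| = √((-41.825066 − 19.734)² + (-23.676029 − 47.190)²) = 93.869658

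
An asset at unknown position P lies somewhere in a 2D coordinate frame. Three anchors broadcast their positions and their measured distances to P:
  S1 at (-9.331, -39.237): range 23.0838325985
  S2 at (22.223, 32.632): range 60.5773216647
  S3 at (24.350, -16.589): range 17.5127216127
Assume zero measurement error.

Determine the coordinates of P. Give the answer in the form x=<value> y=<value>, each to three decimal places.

eq1: (x + 9.331)² + (y + 39.237)² = 23.0838325985²
eq2: (x − 22.223)² + (y − 32.632)² = 60.5773216647²
eq3: (x − 24.350)² + (y + 16.589)² = 17.5127216127²
eq2−eq1, eq2−eq3 (x²,y² cancel):
  -63.108·x − 143.738·y = 3204.649150
  4.254·x − 98.442·y = 2672.324750
det = -63.108·-98.442 − -143.738·4.254 = 6823.939188
x = (3204.649150·-98.442 − -143.738·2672.324750) / 6823.939188 = 10.059079
y = (-63.108·2672.324750 − 3204.649150·4.254) / 6823.939188 = -26.711499

x=10.059 y=-26.711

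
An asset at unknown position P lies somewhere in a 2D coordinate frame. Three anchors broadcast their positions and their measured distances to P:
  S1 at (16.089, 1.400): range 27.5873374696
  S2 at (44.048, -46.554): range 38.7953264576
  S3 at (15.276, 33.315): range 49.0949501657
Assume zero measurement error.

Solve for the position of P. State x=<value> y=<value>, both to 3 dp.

eq1: (x − 16.089)² + (y − 1.400)² = 27.5873374696²
eq2: (x − 44.048)² + (y + 46.554)² = 38.7953264576²
eq3: (x − 15.276)² + (y − 33.315)² = 49.0949501657²
eq1−eq2, eq1−eq3 (x²,y² cancel):
  55.918·x − 95.908·y = 3102.669133
  -1.626·x + 63.830·y = -566.823463
det = 55.918·63.830 − -95.908·-1.626 = 3413.299532
x = (3102.669133·63.830 − -95.908·-566.823463) / 3413.299532 = 42.094303
y = (55.918·-566.823463 − 3102.669133·-1.626) / 3413.299532 = -7.807898

x=42.094 y=-7.808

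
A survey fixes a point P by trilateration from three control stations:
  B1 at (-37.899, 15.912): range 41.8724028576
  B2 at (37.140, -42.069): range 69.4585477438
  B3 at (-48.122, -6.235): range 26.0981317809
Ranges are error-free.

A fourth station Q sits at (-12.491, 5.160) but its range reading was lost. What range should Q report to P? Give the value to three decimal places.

35.223

eq1: (x + 37.899)² + (y − 15.912)² = 41.8724028576²
eq2: (x − 37.140)² + (y + 42.069)² = 69.4585477438²
eq3: (x + 48.122)² + (y + 6.235)² = 26.0981317809²
eq1−eq2, eq1−eq3 (x²,y² cancel):
  150.078·x − 115.962·y = -1611.537318
  -20.446·x − 44.294·y = 1737.261803
det = 150.078·-44.294 − -115.962·-20.446 = -9018.513984
x = (-1611.537318·-44.294 − -115.962·1737.261803) / -9018.513984 = -30.253076
y = (150.078·1737.261803 − -1611.537318·-20.446) / -9018.513984 = -25.256410
|P − Q| = √((-30.253076 − -12.491)² + (-25.256410 − 5.160)²) = 35.222852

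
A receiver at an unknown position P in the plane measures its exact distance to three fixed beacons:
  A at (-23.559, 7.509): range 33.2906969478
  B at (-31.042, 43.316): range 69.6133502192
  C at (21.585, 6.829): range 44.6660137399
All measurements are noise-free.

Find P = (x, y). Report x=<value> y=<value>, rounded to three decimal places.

eq1: (x + 23.559)² + (y − 7.509)² = 33.2906969478²
eq2: (x + 31.042)² + (y − 43.316)² = 69.6133502192²
eq3: (x − 21.585)² + (y − 6.829)² = 44.6660137399²
eq3−eq1, eq3−eq2 (x²,y² cancel):
  -90.288·x + 1.360·y = 985.646376
  -105.254·x + 72.974·y = -523.631591
det = -90.288·72.974 − 1.360·-105.254 = -6445.531072
x = (985.646376·72.974 − 1.360·-523.631591) / -6445.531072 = -11.269622
y = (-90.288·-523.631591 − 985.646376·-105.254) / -6445.531072 = -23.430323

x=-11.270 y=-23.430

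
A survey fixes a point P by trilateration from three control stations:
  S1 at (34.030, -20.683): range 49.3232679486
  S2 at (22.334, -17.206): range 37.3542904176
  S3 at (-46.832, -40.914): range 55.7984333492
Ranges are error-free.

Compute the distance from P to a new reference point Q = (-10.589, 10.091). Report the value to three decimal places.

eq1: (x − 34.030)² + (y + 20.683)² = 49.3232679486²
eq2: (x − 22.334)² + (y + 17.206)² = 37.3542904176²
eq3: (x + 46.832)² + (y + 40.914)² = 55.7984333492²
eq2−eq1, eq2−eq3 (x²,y² cancel):
  23.392·x − 6.954·y = -246.468352
  -138.332·x − 47.416·y = 1354.215476
det = 23.392·-47.416 − -6.954·-138.332 = -2071.115800
x = (-246.468352·-47.416 − -6.954·1354.215476) / -2071.115800 = -10.189560
y = (23.392·1354.215476 − -246.468352·-138.332) / -2071.115800 = 1.166836
|P − Q| = √((-10.189560 − -10.589)² + (1.166836 − 10.091)²) = 8.933099

8.933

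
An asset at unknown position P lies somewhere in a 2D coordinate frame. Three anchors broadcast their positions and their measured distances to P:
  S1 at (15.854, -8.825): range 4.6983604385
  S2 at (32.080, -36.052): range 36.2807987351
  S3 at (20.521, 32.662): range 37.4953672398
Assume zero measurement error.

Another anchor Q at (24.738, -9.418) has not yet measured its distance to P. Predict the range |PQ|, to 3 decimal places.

11.468

eq1: (x − 15.854)² + (y + 8.825)² = 4.6983604385²
eq2: (x − 32.080)² + (y + 36.052)² = 36.2807987351²
eq3: (x − 20.521)² + (y − 32.662)² = 37.4953672398²
eq2−eq3, eq2−eq1 (x²,y² cancel):
  -23.118·x + 137.428·y = -930.561627
  -32.452·x + 54.454·y = -705.421397
det = -23.118·54.454 − 137.428·-32.452 = 3200.945884
x = (-930.561627·54.454 − 137.428·-705.421397) / 3200.945884 = 14.455680
y = (-23.118·-705.421397 − -930.561627·-32.452) / 3200.945884 = -4.339547
|P − Q| = √((14.455680 − 24.738)² + (-4.339547 − -9.418)²) = 11.468077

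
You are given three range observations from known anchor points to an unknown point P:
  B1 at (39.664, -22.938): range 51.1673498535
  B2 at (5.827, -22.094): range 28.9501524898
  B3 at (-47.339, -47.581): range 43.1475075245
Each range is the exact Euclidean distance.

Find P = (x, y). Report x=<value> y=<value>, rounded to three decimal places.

x=-4.224 y=-49.244

eq1: (x − 39.664)² + (y + 22.938)² = 51.1673498535²
eq2: (x − 5.827)² + (y + 22.094)² = 28.9501524898²
eq3: (x + 47.339)² + (y + 47.581)² = 43.1475075245²
eq3−eq1, eq3−eq2 (x²,y² cancel):
  174.006·x + 49.286·y = -3161.938027
  106.332·x + 50.974·y = -2959.237641
det = 174.006·50.974 − 49.286·106.332 = 3629.102892
x = (-3161.938027·50.974 − 49.286·-2959.237641) / 3629.102892 = -4.223535
y = (174.006·-2959.237641 − -3161.938027·106.332) / 3629.102892 = -49.243550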